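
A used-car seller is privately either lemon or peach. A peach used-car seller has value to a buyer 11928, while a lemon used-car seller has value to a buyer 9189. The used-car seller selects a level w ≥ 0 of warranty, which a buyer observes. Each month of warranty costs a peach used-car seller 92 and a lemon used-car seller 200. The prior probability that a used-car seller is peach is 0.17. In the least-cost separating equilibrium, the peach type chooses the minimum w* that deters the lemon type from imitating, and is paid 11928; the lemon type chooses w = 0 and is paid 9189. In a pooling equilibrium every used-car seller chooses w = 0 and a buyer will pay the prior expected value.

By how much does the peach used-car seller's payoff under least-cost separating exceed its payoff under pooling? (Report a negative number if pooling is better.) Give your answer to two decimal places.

Least-cost separating signal: w* solves 9189 = 11928 − 200·w*, so w* = (11928 − 9189)/200 = 13.695.
Peach type's separating payoff: 11928 − 92 × w* = 11928 − 92 × (11928 − 9189)/200 = 11928 − 251988/200 = 10668.06.
Pooling payoff: 0.17 × 11928 + 0.83 × 9189 = 9654.63.
Difference: 10668.06 − 9654.63 = 1013.43.
The peach type prefers to separate.

1013.43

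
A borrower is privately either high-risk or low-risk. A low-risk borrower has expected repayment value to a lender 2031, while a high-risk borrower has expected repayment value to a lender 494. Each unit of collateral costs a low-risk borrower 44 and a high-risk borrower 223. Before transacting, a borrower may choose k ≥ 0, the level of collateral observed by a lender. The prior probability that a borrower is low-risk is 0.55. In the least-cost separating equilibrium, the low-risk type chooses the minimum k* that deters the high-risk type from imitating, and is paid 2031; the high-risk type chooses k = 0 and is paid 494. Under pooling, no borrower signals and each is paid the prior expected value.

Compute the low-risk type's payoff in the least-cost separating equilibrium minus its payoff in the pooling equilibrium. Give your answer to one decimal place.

Least-cost separating signal: k* solves 494 = 2031 − 223·k*, so k* = (2031 − 494)/223 ≈ 6.8924.
Low-risk type's separating payoff: 2031 − 44 × k* = 2031 − 44 × (2031 − 494)/223 = 2031 − 67628/223 ≈ 1727.735.
Pooling payoff: 0.55 × 2031 + 0.45 × 494 = 1339.35.
Difference: 1727.735 − 1339.35 = 388.385, i.e. 388.4 to one decimal place.
The low-risk type prefers to separate.

388.4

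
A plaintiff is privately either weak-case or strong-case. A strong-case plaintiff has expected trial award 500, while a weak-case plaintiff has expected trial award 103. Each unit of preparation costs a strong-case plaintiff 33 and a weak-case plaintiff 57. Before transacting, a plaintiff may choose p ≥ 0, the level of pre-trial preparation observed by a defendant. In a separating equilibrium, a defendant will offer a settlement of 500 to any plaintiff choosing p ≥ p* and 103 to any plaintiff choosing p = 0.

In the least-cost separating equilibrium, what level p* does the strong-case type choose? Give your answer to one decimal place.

7.0

A weak-case plaintiff choosing p = 0 receives 103.
Imitating at p* instead would pay 500 at cost 57·p*, netting 500 − 57·p*.
Indifference: 103 = 500 − 57·p*, so p* = (500 − 103) / 57 ≈ 7.0.
This is the weak-case type's binding incentive-compatibility constraint; any p ≥ 7.0 sustains separation on that side.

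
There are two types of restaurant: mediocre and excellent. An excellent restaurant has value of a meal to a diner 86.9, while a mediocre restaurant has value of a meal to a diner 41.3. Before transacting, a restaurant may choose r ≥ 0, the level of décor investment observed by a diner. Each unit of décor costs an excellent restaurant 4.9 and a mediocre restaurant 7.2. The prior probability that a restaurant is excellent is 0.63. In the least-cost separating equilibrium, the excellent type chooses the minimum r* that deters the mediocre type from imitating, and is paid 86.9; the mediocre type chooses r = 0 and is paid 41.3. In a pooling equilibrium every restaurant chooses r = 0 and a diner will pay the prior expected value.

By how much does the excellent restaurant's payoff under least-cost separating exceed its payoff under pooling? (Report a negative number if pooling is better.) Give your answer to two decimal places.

Least-cost separating signal: r* solves 41.3 = 86.9 − 7.2·r*, so r* = (86.9 − 41.3)/7.2 ≈ 6.3333.
Excellent type's separating payoff: 86.9 − 4.9 × r* = 86.9 − 4.9 × (86.9 − 41.3)/7.2 = 86.9 − 223.44/7.2 ≈ 55.8667.
Pooling payoff: 0.63 × 86.9 + 0.37 × 41.3 = 70.028.
Difference: 55.8667 − 70.028 = -14.1613, i.e. -14.16 to two decimal places.
The excellent type would prefer the pooling outcome.

-14.16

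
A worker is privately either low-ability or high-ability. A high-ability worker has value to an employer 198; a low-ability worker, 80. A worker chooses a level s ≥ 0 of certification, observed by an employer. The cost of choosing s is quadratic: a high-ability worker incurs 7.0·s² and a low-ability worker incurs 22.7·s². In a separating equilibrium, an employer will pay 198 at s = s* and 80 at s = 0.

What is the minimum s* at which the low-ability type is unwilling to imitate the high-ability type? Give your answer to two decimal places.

2.28

The low-ability type at s = 0 receives 80; imitating at s* yields 198 − 22.7·s*².
Indifference: 80 = 198 − 22.7·s*², so s*² = (198 − 80) / 22.7 ≈ 5.1982.
s* = √5.1982 ≈ 2.28.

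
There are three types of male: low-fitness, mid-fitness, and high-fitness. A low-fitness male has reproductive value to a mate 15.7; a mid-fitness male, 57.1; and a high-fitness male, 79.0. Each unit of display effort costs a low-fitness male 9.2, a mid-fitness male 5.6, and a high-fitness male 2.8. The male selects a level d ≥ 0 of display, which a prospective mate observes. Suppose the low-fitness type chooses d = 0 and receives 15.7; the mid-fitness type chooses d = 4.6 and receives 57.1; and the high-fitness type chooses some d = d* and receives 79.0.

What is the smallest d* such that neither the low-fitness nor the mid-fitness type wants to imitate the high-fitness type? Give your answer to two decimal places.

Low-fitness type (on-path payoff 15.7) won't mimic when 15.7 ≥ 79.0 − 9.2·d*, i.e. d* ≥ 6.88.
Mid-fitness type (on-path payoff 57.1 − 5.6×4.6 = 31.34) won't mimic when 31.34 ≥ 79.0 − 5.6·d*, i.e. d* ≥ 8.51.
Both must hold, so d* = max(6.88, 8.51) = 8.51. The mid-fitness type's constraint binds.

8.51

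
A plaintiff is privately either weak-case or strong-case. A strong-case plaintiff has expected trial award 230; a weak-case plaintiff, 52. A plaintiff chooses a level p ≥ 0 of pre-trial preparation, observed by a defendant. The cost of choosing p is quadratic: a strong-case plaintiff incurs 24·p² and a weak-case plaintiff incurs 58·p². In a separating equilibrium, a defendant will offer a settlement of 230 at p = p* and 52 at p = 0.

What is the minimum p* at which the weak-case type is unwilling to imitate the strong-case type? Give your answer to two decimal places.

The weak-case type at p = 0 receives 52; imitating at p* yields 230 − 58·p*².
Indifference: 52 = 230 − 58·p*², so p*² = (230 − 52) / 58 ≈ 3.0690.
p* = √3.0690 ≈ 1.75.

1.75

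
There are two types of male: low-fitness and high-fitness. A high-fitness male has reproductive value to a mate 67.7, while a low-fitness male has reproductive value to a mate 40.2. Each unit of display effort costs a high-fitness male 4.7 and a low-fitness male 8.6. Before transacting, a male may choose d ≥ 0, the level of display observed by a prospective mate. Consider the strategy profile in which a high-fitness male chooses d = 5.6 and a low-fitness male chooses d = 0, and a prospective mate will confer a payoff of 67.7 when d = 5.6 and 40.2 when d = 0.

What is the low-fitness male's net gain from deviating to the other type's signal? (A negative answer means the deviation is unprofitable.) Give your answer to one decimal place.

Playing d = 0 the low-fitness male receives 40.2.
Deviating to d = 5.6 brings payment 67.7 at cost 8.6 × 5.6 = 48.16, netting 19.54.
Gain from deviating: 19.54 − 40.2 = -20.66, i.e. -20.7 to one decimal place.
The gain is negative, so the low-fitness type's incentive-compatibility constraint is satisfied.

-20.7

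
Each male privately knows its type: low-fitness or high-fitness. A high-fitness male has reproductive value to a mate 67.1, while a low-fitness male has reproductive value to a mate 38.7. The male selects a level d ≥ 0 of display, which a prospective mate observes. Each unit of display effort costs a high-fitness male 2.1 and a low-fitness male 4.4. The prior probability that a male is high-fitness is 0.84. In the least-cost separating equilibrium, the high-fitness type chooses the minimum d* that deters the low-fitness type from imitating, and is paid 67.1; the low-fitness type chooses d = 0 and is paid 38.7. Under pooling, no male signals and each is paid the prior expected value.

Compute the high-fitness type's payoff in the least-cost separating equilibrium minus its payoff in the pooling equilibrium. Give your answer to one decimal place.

Least-cost separating signal: d* solves 38.7 = 67.1 − 4.4·d*, so d* = (67.1 − 38.7)/4.4 ≈ 6.4545.
High-fitness type's separating payoff: 67.1 − 2.1 × d* = 67.1 − 2.1 × (67.1 − 38.7)/4.4 = 67.1 − 59.64/4.4 ≈ 53.545.
Pooling payoff: 0.84 × 67.1 + 0.16 × 38.7 = 62.556.
Difference: 53.545 − 62.556 = -9.011, i.e. -9.0 to one decimal place.
The high-fitness type would prefer the pooling outcome.

-9.0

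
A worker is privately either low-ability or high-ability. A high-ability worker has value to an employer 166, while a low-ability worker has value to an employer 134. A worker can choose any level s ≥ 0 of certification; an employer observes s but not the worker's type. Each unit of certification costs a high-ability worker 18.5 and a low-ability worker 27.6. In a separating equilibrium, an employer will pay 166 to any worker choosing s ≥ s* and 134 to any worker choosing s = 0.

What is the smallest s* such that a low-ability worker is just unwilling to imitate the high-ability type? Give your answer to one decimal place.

A low-ability worker choosing s = 0 receives 134.
Imitating at s* instead would pay 166 at cost 27.6·s*, netting 166 − 27.6·s*.
Indifference: 134 = 166 − 27.6·s*, so s* = (166 − 134) / 27.6 ≈ 1.2.
At s* the low-ability type's incentive constraint just binds; the high-ability type strictly prefers s* since its per-unit cost is lower.

1.2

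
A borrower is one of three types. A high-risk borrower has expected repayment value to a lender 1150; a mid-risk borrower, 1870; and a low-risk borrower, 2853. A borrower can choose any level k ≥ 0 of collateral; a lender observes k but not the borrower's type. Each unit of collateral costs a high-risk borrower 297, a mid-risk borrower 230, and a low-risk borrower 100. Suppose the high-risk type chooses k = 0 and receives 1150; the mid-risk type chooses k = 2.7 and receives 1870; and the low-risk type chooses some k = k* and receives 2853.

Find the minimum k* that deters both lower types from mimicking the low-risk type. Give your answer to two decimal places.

High-risk type (on-path payoff 1150) won't mimic when 1150 ≥ 2853 − 297·k*, i.e. k* ≥ 5.73.
Mid-risk type (on-path payoff 1870 − 230×2.7 = 1249) won't mimic when 1249 ≥ 2853 − 230·k*, i.e. k* ≥ 6.97.
Both must hold, so k* = max(5.73, 6.97) = 6.97. The mid-risk type's constraint binds.

6.97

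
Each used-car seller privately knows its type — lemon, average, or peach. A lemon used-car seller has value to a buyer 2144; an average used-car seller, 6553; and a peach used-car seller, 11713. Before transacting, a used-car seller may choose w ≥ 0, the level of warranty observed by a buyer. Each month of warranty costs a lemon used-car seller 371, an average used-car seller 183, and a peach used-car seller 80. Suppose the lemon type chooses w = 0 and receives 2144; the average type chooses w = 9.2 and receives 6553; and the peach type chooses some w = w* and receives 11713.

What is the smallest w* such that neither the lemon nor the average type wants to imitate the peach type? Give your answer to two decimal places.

37.40

Lemon type (on-path payoff 2144) won't mimic when 2144 ≥ 11713 − 371·w*, i.e. w* ≥ 25.79.
Average type (on-path payoff 6553 − 183×9.2 = 4869.4) won't mimic when 4869.4 ≥ 11713 − 183·w*, i.e. w* ≥ 37.40.
Both must hold, so w* = max(25.79, 37.40) = 37.40. The average type's constraint binds.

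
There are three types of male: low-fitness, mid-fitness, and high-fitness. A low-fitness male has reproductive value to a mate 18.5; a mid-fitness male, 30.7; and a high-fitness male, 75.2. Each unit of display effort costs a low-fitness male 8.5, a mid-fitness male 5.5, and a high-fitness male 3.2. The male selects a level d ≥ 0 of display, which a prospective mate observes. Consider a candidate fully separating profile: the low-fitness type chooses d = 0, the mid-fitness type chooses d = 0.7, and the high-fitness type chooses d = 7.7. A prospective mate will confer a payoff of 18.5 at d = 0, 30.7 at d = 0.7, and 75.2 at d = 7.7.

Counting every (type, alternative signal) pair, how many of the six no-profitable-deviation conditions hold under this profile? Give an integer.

4

Mid-fitness (own payoff 30.7 − 5.5×0.7 = 26.85): to d=0 gives 18.5 → no gain ✓; to d=7.7 gives 75.2 − 5.5×7.7 = 32.85 → profitable ✗.
Low-fitness (own payoff 18.5): to d=0.7 gives 30.7 − 8.5×0.7 = 24.75 → profitable ✗; to d=7.7 gives 75.2 − 8.5×7.7 = 9.75 → no gain ✓.
High-fitness (own payoff 75.2 − 3.2×7.7 = 50.56): to d=0 gives 18.5 → no gain ✓; to d=0.7 gives 30.7 − 3.2×0.7 = 28.46 → no gain ✓.
4 of the 6 constraints hold; not an equilibrium.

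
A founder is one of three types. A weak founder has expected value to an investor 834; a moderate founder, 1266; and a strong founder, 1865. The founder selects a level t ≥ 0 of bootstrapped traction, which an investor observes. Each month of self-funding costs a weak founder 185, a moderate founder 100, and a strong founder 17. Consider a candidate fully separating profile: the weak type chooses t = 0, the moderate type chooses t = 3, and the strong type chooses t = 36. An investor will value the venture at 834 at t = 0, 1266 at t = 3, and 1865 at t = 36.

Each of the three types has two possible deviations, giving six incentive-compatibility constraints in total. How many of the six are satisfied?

Strong (own payoff 1865 − 17×36 = 1253): to t=0 gives 834 → no gain ✓; to t=3 gives 1266 − 17×3 = 1215 → no gain ✓.
Moderate (own payoff 1266 − 100×3 = 966): to t=0 gives 834 → no gain ✓; to t=36 gives 1865 − 100×36 = -1735 → no gain ✓.
Weak (own payoff 834): to t=3 gives 1266 − 185×3 = 711 → no gain ✓; to t=36 gives 1865 − 185×36 = -4795 → no gain ✓.
6 of the 6 constraints hold; this profile is a separating equilibrium.

6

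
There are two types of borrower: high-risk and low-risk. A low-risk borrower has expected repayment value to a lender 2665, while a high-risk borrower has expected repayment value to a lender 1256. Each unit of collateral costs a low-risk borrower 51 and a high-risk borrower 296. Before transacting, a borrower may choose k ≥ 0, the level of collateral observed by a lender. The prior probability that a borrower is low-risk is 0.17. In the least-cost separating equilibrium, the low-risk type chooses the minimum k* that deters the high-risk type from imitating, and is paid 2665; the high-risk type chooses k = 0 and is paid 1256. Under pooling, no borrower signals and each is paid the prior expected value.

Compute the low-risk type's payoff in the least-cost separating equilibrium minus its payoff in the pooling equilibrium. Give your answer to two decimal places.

Least-cost separating signal: k* solves 1256 = 2665 − 296·k*, so k* = (2665 − 1256)/296 ≈ 4.7601.
Low-risk type's separating payoff: 2665 − 51 × k* = 2665 − 51 × (2665 − 1256)/296 = 2665 − 71859/296 ≈ 2422.2331.
Pooling payoff: 0.17 × 2665 + 0.83 × 1256 = 1495.53.
Difference: 2422.2331 − 1495.53 = 926.7031, i.e. 926.70 to two decimal places.
The low-risk type prefers to separate.

926.70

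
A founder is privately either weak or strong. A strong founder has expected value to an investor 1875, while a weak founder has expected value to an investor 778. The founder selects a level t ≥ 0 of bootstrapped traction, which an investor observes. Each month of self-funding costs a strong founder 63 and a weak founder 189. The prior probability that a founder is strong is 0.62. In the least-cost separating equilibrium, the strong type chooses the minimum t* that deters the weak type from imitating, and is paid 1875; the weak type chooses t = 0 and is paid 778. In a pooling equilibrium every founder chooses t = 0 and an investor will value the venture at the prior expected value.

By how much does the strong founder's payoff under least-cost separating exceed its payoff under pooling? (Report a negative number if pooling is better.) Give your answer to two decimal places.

51.19

Least-cost separating signal: t* solves 778 = 1875 − 189·t*, so t* = (1875 − 778)/189 ≈ 5.8042.
Strong type's separating payoff: 1875 − 63 × t* = 1875 − 63 × (1875 − 778)/189 = 1875 − 69111/189 ≈ 1509.3333.
Pooling payoff: 0.62 × 1875 + 0.38 × 778 = 1458.14.
Difference: 1509.3333 − 1458.14 = 51.1933, i.e. 51.19 to two decimal places.
The strong type prefers to separate.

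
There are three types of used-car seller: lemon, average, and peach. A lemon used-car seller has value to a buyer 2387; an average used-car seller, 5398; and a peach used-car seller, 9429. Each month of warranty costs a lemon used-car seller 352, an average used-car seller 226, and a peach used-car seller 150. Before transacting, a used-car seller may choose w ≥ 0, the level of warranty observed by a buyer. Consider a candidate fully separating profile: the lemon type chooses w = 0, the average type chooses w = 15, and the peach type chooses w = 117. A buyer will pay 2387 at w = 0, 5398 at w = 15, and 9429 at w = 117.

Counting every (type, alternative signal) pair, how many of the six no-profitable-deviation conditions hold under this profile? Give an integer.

3

Average (own payoff 5398 − 226×15 = 2008): to w=0 gives 2387 → profitable ✗; to w=117 gives 9429 − 226×117 = -17013 → no gain ✓.
Peach (own payoff 9429 − 150×117 = -8121): to w=0 gives 2387 → profitable ✗; to w=15 gives 5398 − 150×15 = 3148 → profitable ✗.
Lemon (own payoff 2387): to w=15 gives 5398 − 352×15 = 118 → no gain ✓; to w=117 gives 9429 − 352×117 = -31755 → no gain ✓.
3 of the 6 constraints hold; not an equilibrium.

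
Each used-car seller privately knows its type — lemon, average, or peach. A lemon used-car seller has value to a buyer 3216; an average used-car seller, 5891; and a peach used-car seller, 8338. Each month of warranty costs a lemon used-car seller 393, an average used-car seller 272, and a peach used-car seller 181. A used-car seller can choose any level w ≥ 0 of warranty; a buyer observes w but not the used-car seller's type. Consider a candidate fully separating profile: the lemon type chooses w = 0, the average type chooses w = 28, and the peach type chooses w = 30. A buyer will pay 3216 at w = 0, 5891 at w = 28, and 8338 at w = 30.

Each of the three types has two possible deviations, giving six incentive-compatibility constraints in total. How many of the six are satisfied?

3

Average (own payoff 5891 − 272×28 = -1725): to w=0 gives 3216 → profitable ✗; to w=30 gives 8338 − 272×30 = 178 → profitable ✗.
Lemon (own payoff 3216): to w=28 gives 5891 − 393×28 = -5113 → no gain ✓; to w=30 gives 8338 − 393×30 = -3452 → no gain ✓.
Peach (own payoff 8338 − 181×30 = 2908): to w=0 gives 3216 → profitable ✗; to w=28 gives 5891 − 181×28 = 823 → no gain ✓.
3 of the 6 constraints hold; not an equilibrium.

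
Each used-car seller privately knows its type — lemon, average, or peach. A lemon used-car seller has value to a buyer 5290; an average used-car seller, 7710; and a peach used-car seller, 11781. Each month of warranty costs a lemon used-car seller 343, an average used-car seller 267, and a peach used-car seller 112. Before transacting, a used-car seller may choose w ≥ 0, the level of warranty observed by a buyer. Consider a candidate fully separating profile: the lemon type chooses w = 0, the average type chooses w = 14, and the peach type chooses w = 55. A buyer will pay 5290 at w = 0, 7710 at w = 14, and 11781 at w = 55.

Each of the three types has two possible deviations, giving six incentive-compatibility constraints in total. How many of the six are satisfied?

4

Lemon (own payoff 5290): to w=14 gives 7710 − 343×14 = 2908 → no gain ✓; to w=55 gives 11781 − 343×55 = -7084 → no gain ✓.
Peach (own payoff 11781 − 112×55 = 5621): to w=0 gives 5290 → no gain ✓; to w=14 gives 7710 − 112×14 = 6142 → profitable ✗.
Average (own payoff 7710 − 267×14 = 3972): to w=0 gives 5290 → profitable ✗; to w=55 gives 11781 − 267×55 = -2904 → no gain ✓.
4 of the 6 constraints hold; not an equilibrium.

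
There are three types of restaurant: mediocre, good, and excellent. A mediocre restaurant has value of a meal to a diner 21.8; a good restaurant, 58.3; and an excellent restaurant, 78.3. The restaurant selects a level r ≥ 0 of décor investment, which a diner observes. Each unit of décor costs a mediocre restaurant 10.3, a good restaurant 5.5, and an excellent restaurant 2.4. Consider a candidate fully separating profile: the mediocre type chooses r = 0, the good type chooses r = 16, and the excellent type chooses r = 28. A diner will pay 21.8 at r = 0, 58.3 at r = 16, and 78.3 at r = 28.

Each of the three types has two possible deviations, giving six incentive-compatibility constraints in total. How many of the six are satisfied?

Excellent (own payoff 78.3 − 2.4×28 = 11.1): to r=0 gives 21.8 → profitable ✗; to r=16 gives 58.3 − 2.4×16 = 19.9 → profitable ✗.
Mediocre (own payoff 21.8): to r=16 gives 58.3 − 10.3×16 = -106.5 → no gain ✓; to r=28 gives 78.3 − 10.3×28 = -210.1 → no gain ✓.
Good (own payoff 58.3 − 5.5×16 = -29.7): to r=0 gives 21.8 → profitable ✗; to r=28 gives 78.3 − 5.5×28 = -75.7 → no gain ✓.
3 of the 6 constraints hold; not an equilibrium.

3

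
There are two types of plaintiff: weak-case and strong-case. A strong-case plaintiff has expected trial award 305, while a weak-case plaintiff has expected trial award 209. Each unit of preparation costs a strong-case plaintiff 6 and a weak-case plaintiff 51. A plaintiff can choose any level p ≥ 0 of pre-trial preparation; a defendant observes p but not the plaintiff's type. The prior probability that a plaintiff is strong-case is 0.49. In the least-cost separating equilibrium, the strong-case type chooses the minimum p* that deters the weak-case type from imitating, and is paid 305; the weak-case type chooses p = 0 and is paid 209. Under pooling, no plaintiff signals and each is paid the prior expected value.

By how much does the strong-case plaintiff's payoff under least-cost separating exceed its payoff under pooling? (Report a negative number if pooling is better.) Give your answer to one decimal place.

37.7

Least-cost separating signal: p* solves 209 = 305 − 51·p*, so p* = (305 − 209)/51 ≈ 1.8824.
Strong-case type's separating payoff: 305 − 6 × p* = 305 − 6 × (305 − 209)/51 = 305 − 576/51 ≈ 293.706.
Pooling payoff: 0.49 × 305 + 0.51 × 209 = 256.04.
Difference: 293.706 − 256.04 = 37.666, i.e. 37.7 to one decimal place.
The strong-case type prefers to separate.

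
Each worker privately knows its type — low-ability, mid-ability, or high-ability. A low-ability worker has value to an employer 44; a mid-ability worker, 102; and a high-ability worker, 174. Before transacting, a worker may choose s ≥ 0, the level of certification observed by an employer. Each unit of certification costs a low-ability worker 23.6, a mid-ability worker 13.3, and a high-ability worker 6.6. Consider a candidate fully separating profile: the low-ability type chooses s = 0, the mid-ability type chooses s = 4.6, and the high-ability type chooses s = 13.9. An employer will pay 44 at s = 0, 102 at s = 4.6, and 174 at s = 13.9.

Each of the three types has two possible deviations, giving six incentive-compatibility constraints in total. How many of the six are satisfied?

5

Mid-ability (own payoff 102 − 13.3×4.6 = 40.82): to s=0 gives 44 → profitable ✗; to s=13.9 gives 174 − 13.3×13.9 = -10.87 → no gain ✓.
Low-ability (own payoff 44): to s=4.6 gives 102 − 23.6×4.6 = -6.56 → no gain ✓; to s=13.9 gives 174 − 23.6×13.9 = -154.04 → no gain ✓.
High-ability (own payoff 174 − 6.6×13.9 = 82.26): to s=0 gives 44 → no gain ✓; to s=4.6 gives 102 − 6.6×4.6 = 71.64 → no gain ✓.
5 of the 6 constraints hold; not an equilibrium.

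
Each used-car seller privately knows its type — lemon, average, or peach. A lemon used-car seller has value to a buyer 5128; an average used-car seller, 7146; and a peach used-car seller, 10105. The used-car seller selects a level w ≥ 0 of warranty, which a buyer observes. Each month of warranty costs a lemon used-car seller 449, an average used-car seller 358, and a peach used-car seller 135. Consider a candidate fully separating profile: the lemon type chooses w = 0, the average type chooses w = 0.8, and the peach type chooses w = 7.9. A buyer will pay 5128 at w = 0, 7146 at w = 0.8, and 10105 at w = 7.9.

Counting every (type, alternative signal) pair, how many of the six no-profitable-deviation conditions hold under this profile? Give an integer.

Average (own payoff 7146 − 358×0.8 = 6859.6): to w=0 gives 5128 → no gain ✓; to w=7.9 gives 10105 − 358×7.9 = 7276.8 → profitable ✗.
Lemon (own payoff 5128): to w=0.8 gives 7146 − 449×0.8 = 6786.8 → profitable ✗; to w=7.9 gives 10105 − 449×7.9 = 6557.9 → profitable ✗.
Peach (own payoff 10105 − 135×7.9 = 9038.5): to w=0 gives 5128 → no gain ✓; to w=0.8 gives 7146 − 135×0.8 = 7038 → no gain ✓.
3 of the 6 constraints hold; not an equilibrium.

3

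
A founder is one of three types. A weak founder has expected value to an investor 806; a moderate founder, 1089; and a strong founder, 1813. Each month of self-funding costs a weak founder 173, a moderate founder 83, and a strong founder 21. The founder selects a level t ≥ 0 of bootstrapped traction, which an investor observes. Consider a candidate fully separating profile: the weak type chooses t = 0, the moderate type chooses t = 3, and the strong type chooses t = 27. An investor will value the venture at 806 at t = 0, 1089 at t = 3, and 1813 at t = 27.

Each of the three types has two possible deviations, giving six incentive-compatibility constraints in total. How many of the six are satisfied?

Strong (own payoff 1813 − 21×27 = 1246): to t=0 gives 806 → no gain ✓; to t=3 gives 1089 − 21×3 = 1026 → no gain ✓.
Weak (own payoff 806): to t=3 gives 1089 − 173×3 = 570 → no gain ✓; to t=27 gives 1813 − 173×27 = -2858 → no gain ✓.
Moderate (own payoff 1089 − 83×3 = 840): to t=0 gives 806 → no gain ✓; to t=27 gives 1813 − 83×27 = -428 → no gain ✓.
6 of the 6 constraints hold; this profile is a separating equilibrium.

6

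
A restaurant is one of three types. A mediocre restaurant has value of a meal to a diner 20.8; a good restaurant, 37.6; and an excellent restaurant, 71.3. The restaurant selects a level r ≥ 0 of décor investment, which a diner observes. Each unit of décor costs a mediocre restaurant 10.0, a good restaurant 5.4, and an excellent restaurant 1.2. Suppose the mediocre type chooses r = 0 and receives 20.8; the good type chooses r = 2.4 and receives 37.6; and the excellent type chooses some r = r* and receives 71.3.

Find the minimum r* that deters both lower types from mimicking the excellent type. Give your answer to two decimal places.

Good type (on-path payoff 37.6 − 5.4×2.4 = 24.64) won't mimic when 24.64 ≥ 71.3 − 5.4·r*, i.e. r* ≥ 8.64.
Mediocre type (on-path payoff 20.8) won't mimic when 20.8 ≥ 71.3 − 10.0·r*, i.e. r* ≥ 5.05.
Both must hold, so r* = max(5.05, 8.64) = 8.64. The good type's constraint binds.

8.64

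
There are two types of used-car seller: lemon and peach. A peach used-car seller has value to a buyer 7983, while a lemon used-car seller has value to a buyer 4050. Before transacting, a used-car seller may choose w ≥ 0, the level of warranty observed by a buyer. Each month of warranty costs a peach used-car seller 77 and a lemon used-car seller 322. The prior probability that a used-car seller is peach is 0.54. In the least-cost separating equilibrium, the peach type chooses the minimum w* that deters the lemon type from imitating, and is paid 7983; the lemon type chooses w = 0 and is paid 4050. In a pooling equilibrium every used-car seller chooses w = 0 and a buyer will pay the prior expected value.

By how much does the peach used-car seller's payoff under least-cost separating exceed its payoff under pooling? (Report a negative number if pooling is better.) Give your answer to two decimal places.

868.68

Least-cost separating signal: w* solves 4050 = 7983 − 322·w*, so w* = (7983 − 4050)/322 ≈ 12.2143.
Peach type's separating payoff: 7983 − 77 × w* = 7983 − 77 × (7983 − 4050)/322 = 7983 − 302841/322 = 7042.5.
Pooling payoff: 0.54 × 7983 + 0.46 × 4050 = 6173.82.
Difference: 7042.5 − 6173.82 = 868.68.
The peach type prefers to separate.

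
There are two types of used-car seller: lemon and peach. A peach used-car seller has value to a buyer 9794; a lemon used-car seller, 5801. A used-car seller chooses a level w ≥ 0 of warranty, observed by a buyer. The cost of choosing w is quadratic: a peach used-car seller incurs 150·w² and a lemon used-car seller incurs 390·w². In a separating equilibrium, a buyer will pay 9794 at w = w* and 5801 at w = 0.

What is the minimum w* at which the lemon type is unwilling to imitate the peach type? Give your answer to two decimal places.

The lemon type at w = 0 receives 5801; imitating at w* yields 9794 − 390·w*².
Indifference: 5801 = 9794 − 390·w*², so w*² = (9794 − 5801) / 390 ≈ 10.2385.
w* = √10.2385 ≈ 3.20.

3.20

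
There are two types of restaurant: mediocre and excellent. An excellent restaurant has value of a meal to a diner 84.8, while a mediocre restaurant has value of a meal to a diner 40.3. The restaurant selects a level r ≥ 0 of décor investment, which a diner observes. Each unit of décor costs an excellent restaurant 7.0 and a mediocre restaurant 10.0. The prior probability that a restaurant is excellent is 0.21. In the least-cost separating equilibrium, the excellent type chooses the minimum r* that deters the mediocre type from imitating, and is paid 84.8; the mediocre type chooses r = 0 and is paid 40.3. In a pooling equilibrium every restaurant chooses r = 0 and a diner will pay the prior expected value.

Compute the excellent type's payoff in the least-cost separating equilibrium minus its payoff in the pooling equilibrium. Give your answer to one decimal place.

4.0

Least-cost separating signal: r* solves 40.3 = 84.8 − 10.0·r*, so r* = (84.8 − 40.3)/10.0 = 4.45.
Excellent type's separating payoff: 84.8 − 7.0 × r* = 84.8 − 7.0 × (84.8 − 40.3)/10.0 = 84.8 − 311.5/10.0 = 53.65.
Pooling payoff: 0.21 × 84.8 + 0.79 × 40.3 = 49.645.
Difference: 53.65 − 49.645 = 4.005, i.e. 4.0 to one decimal place.
The excellent type prefers to separate.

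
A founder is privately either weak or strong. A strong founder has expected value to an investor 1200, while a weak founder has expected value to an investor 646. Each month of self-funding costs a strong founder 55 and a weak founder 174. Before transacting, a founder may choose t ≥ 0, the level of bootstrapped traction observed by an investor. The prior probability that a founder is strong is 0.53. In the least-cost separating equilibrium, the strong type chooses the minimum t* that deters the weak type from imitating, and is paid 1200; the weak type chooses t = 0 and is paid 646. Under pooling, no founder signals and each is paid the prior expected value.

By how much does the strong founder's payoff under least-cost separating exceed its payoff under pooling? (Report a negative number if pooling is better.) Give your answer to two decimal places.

Least-cost separating signal: t* solves 646 = 1200 − 174·t*, so t* = (1200 − 646)/174 ≈ 3.1839.
Strong type's separating payoff: 1200 − 55 × t* = 1200 − 55 × (1200 − 646)/174 = 1200 − 30470/174 ≈ 1024.8851.
Pooling payoff: 0.53 × 1200 + 0.47 × 646 = 939.62.
Difference: 1024.8851 − 939.62 = 85.2651, i.e. 85.27 to two decimal places.
The strong type prefers to separate.

85.27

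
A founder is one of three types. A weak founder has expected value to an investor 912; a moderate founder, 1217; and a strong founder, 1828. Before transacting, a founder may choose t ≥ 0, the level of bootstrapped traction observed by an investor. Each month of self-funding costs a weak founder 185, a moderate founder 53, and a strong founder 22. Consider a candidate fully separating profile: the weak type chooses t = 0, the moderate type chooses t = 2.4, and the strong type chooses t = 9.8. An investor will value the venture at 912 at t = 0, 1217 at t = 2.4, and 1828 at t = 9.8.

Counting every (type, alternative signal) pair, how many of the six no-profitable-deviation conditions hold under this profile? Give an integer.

Strong (own payoff 1828 − 22×9.8 = 1612.4): to t=0 gives 912 → no gain ✓; to t=2.4 gives 1217 − 22×2.4 = 1164.2 → no gain ✓.
Moderate (own payoff 1217 − 53×2.4 = 1089.8): to t=0 gives 912 → no gain ✓; to t=9.8 gives 1828 − 53×9.8 = 1308.6 → profitable ✗.
Weak (own payoff 912): to t=2.4 gives 1217 − 185×2.4 = 773 → no gain ✓; to t=9.8 gives 1828 − 185×9.8 = 15 → no gain ✓.
5 of the 6 constraints hold; not an equilibrium.

5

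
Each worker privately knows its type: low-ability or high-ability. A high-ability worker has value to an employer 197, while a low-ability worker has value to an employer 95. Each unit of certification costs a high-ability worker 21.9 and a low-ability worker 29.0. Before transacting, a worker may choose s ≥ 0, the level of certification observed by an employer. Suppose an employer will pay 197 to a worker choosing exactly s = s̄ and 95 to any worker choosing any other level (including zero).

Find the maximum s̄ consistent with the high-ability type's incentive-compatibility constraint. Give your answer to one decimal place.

4.7

Choosing s̄ yields the high-ability type 197 − 21.9·s̄; choosing zero yields 95.
The high-ability type is indifferent at 197 − 21.9·s̄ = 95, i.e. s̄ = (197 − 95) / 21.9 ≈ 4.7.
For any s̄ above 4.7 the high-ability type would rather pool at zero, so separation collapses.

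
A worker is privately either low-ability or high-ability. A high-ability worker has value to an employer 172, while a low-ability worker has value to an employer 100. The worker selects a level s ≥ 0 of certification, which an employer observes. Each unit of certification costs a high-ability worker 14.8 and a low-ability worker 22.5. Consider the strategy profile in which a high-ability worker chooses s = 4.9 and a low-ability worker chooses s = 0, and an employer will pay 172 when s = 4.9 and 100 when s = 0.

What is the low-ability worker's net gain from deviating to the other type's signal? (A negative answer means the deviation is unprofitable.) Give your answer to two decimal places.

Playing s = 0 the low-ability worker receives 100.
Deviating to s = 4.9 brings payment 172 at cost 22.5 × 4.9 = 110.25, netting 61.75.
Gain from deviating: 61.75 − 100 = -38.25.
The gain is negative, so the low-ability type's incentive-compatibility constraint is satisfied.

-38.25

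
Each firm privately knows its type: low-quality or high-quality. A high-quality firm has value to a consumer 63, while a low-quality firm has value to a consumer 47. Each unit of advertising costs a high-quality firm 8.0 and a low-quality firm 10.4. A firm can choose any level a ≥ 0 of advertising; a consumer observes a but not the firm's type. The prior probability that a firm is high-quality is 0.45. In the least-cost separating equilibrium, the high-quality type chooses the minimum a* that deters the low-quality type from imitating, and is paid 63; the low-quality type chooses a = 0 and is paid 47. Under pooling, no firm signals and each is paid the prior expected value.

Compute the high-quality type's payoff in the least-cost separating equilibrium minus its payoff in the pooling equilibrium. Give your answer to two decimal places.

-3.51

Least-cost separating signal: a* solves 47 = 63 − 10.4·a*, so a* = (63 − 47)/10.4 ≈ 1.5385.
High-quality type's separating payoff: 63 − 8.0 × a* = 63 − 8.0 × (63 − 47)/10.4 = 63 − 128/10.4 ≈ 50.6923.
Pooling payoff: 0.45 × 63 + 0.55 × 47 = 54.2.
Difference: 50.6923 − 54.2 = -3.5077, i.e. -3.51 to two decimal places.
The high-quality type would prefer the pooling outcome.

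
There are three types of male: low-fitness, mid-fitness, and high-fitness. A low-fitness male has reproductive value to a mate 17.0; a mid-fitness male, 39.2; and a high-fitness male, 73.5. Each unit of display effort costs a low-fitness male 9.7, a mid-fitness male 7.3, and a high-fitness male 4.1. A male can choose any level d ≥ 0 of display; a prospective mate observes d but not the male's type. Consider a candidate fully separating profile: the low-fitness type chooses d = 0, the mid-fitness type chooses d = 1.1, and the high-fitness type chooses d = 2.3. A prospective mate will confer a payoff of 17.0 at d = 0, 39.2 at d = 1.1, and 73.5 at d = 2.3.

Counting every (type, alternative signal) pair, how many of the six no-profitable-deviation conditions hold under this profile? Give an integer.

Mid-fitness (own payoff 39.2 − 7.3×1.1 = 31.17): to d=0 gives 17.0 → no gain ✓; to d=2.3 gives 73.5 − 7.3×2.3 = 56.71 → profitable ✗.
High-fitness (own payoff 73.5 − 4.1×2.3 = 64.07): to d=0 gives 17.0 → no gain ✓; to d=1.1 gives 39.2 − 4.1×1.1 = 34.69 → no gain ✓.
Low-fitness (own payoff 17.0): to d=1.1 gives 39.2 − 9.7×1.1 = 28.53 → profitable ✗; to d=2.3 gives 73.5 − 9.7×2.3 = 51.19 → profitable ✗.
3 of the 6 constraints hold; not an equilibrium.

3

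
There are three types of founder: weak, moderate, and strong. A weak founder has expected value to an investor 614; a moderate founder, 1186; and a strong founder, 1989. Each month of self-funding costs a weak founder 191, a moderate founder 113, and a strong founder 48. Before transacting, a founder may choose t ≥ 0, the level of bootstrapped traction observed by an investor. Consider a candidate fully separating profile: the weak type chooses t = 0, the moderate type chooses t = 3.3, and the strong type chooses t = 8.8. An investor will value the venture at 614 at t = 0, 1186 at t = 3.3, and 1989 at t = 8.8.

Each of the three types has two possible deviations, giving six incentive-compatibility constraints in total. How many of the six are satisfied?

5

Weak (own payoff 614): to t=3.3 gives 1186 − 191×3.3 = 555.7 → no gain ✓; to t=8.8 gives 1989 − 191×8.8 = 308.2 → no gain ✓.
Moderate (own payoff 1186 − 113×3.3 = 813.1): to t=0 gives 614 → no gain ✓; to t=8.8 gives 1989 − 113×8.8 = 994.6 → profitable ✗.
Strong (own payoff 1989 − 48×8.8 = 1566.6): to t=0 gives 614 → no gain ✓; to t=3.3 gives 1186 − 48×3.3 = 1027.6 → no gain ✓.
5 of the 6 constraints hold; not an equilibrium.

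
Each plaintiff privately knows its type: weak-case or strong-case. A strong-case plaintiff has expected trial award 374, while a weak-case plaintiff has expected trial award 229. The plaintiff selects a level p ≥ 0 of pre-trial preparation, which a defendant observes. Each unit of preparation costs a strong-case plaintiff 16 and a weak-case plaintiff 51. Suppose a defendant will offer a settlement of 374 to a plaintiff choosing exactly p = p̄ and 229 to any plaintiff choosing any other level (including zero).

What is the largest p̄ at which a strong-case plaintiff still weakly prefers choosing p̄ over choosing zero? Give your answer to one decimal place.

9.1

Choosing p̄ yields the strong-case type 374 − 16·p̄; choosing zero yields 229.
The strong-case type is indifferent at 374 − 16·p̄ = 229, i.e. p̄ = (374 − 229) / 16 ≈ 9.1.
For any p̄ above 9.1 the strong-case type would rather pool at zero, so separation collapses.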